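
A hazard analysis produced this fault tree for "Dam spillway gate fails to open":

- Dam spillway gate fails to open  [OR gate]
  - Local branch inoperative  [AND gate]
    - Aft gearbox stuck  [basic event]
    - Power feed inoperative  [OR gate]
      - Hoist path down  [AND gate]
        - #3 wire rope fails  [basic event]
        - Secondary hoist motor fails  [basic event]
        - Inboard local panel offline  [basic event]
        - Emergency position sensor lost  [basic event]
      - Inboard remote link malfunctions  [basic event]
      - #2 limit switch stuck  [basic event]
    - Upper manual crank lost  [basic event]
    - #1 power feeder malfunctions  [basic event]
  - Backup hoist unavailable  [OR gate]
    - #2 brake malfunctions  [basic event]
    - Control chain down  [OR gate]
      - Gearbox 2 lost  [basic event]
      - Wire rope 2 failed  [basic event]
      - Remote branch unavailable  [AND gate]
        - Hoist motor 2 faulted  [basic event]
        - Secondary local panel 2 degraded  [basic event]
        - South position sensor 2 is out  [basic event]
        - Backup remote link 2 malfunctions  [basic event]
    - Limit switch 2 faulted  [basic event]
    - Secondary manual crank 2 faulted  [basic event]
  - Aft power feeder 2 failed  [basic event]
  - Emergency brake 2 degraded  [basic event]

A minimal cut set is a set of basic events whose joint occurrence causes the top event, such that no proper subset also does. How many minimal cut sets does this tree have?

Hoist path down [AND]: one cut set from each child combined → 1 × 1 × 1 × 1 = 1 cut set(s).
Power feed inoperative [OR]: union of children's cut sets → 3 cut set(s).
Local branch inoperative [AND]: one cut set from each child combined → 1 × 3 × 1 × 1 = 3 cut set(s).
Remote branch unavailable [AND]: one cut set from each child combined → 1 × 1 × 1 × 1 = 1 cut set(s).
Control chain down [OR]: union of children's cut sets → 3 cut set(s).
Backup hoist unavailable [OR]: union of children's cut sets → 6 cut set(s).
Dam spillway gate fails to open [OR]: union of children's cut sets → 11 cut set(s).

11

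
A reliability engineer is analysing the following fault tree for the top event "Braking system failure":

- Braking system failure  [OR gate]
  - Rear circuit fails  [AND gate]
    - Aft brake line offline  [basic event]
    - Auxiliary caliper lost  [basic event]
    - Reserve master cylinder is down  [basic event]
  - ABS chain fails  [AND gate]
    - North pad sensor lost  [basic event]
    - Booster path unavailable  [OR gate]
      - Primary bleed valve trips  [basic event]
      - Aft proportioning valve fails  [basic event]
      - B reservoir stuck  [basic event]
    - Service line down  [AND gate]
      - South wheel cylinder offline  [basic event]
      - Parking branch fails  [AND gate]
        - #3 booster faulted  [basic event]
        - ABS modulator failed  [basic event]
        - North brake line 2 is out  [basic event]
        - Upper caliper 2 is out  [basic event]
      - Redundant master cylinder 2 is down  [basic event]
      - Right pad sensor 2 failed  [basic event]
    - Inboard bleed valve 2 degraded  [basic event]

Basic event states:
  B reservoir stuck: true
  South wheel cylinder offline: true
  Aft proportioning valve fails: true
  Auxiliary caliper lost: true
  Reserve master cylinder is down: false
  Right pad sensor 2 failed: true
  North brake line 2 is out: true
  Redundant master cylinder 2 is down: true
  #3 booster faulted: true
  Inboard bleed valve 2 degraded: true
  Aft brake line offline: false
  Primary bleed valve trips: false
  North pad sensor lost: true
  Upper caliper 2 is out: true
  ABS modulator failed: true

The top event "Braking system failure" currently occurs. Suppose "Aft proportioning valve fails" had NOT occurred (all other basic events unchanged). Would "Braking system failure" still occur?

Counterfactual: set "Aft proportioning valve fails" to not occurred.
Rear circuit fails [AND]: Aft brake line offline=not, Auxiliary caliper lost=occurs, Reserve master cylinder is down=not → not all inputs occur → does not occur.
Booster path unavailable [OR]: Primary bleed valve trips=not, Aft proportioning valve fails=not, B reservoir stuck=occurs → at least one input occurs → occurs.
Parking branch fails [AND]: #3 booster faulted=occurs, ABS modulator failed=occurs, North brake line 2 is out=occurs, Upper caliper 2 is out=occurs → all inputs occur → occurs.
Service line down [AND]: South wheel cylinder offline=occurs, Parking branch fails=occurs, Redundant master cylinder 2 is down=occurs, Right pad sensor 2 failed=occurs → all inputs occur → occurs.
ABS chain fails [AND]: North pad sensor lost=occurs, Booster path unavailable=occurs, Service line down=occurs, Inboard bleed valve 2 degraded=occurs → all inputs occur → occurs.
Braking system failure [OR]: Rear circuit fails=not, ABS chain fails=occurs → at least one input occurs → occurs.

Yes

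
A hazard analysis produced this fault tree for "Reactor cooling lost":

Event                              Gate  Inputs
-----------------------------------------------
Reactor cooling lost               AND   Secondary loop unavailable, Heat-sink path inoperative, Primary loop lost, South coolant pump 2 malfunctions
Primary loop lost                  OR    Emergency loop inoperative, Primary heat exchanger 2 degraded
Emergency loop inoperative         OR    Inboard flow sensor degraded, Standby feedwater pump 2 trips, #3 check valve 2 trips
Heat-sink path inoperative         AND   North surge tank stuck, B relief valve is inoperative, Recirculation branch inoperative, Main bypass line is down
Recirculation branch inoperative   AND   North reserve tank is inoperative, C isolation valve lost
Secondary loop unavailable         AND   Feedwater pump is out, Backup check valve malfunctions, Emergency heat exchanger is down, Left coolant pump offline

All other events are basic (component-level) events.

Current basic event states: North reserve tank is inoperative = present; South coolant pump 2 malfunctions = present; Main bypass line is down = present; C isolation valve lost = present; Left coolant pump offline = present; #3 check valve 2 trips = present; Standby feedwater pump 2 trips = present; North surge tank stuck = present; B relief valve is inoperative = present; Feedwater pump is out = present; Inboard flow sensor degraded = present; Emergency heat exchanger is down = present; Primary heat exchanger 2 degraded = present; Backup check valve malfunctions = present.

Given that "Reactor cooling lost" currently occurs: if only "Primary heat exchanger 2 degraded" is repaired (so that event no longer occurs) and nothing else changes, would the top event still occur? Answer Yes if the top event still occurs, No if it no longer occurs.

Yes

Counterfactual: set "Primary heat exchanger 2 degraded" to not occurred.
Secondary loop unavailable [AND]: Feedwater pump is out=occurs, Backup check valve malfunctions=occurs, Emergency heat exchanger is down=occurs, Left coolant pump offline=occurs → all inputs occur → occurs.
Recirculation branch inoperative [AND]: North reserve tank is inoperative=occurs, C isolation valve lost=occurs → all inputs occur → occurs.
Heat-sink path inoperative [AND]: North surge tank stuck=occurs, B relief valve is inoperative=occurs, Recirculation branch inoperative=occurs, Main bypass line is down=occurs → all inputs occur → occurs.
Emergency loop inoperative [OR]: Inboard flow sensor degraded=occurs, Standby feedwater pump 2 trips=occurs, #3 check valve 2 trips=occurs → at least one input occurs → occurs.
Primary loop lost [OR]: Emergency loop inoperative=occurs, Primary heat exchanger 2 degraded=not → at least one input occurs → occurs.
Reactor cooling lost [AND]: Secondary loop unavailable=occurs, Heat-sink path inoperative=occurs, Primary loop lost=occurs, South coolant pump 2 malfunctions=occurs → all inputs occur → occurs.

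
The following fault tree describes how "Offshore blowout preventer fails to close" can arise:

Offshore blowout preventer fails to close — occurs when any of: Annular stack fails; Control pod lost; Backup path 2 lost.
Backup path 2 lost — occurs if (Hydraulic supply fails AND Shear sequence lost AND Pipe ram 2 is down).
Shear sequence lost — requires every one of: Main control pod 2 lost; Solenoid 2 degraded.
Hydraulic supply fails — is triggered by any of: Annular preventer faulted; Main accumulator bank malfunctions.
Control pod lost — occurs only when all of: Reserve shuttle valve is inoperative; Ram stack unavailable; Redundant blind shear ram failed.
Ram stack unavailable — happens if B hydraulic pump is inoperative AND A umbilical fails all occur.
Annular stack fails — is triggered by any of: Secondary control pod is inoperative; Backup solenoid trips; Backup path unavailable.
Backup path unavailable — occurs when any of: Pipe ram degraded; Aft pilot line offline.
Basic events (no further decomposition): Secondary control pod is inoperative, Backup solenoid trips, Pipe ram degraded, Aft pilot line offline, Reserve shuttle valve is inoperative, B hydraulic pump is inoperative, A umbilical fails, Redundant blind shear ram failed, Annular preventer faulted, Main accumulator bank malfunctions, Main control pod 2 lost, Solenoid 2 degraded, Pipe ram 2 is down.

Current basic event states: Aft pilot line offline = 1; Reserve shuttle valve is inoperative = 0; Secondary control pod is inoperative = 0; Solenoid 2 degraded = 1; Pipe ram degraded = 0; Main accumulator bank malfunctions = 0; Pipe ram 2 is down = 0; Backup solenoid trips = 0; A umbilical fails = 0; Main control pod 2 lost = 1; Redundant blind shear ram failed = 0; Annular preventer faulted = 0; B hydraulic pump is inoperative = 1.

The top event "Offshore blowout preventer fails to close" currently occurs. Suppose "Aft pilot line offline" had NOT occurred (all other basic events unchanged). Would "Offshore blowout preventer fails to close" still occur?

No

Counterfactual: set "Aft pilot line offline" to not occurred.
Backup path unavailable [OR]: Pipe ram degraded=not, Aft pilot line offline=not → no input occurs → does not occur.
Annular stack fails [OR]: Secondary control pod is inoperative=not, Backup solenoid trips=not, Backup path unavailable=not → no input occurs → does not occur.
Ram stack unavailable [AND]: B hydraulic pump is inoperative=occurs, A umbilical fails=not → not all inputs occur → does not occur.
Control pod lost [AND]: Reserve shuttle valve is inoperative=not, Ram stack unavailable=not, Redundant blind shear ram failed=not → not all inputs occur → does not occur.
Hydraulic supply fails [OR]: Annular preventer faulted=not, Main accumulator bank malfunctions=not → no input occurs → does not occur.
Shear sequence lost [AND]: Main control pod 2 lost=occurs, Solenoid 2 degraded=occurs → all inputs occur → occurs.
Backup path 2 lost [AND]: Hydraulic supply fails=not, Shear sequence lost=occurs, Pipe ram 2 is down=not → not all inputs occur → does not occur.
Offshore blowout preventer fails to close [OR]: Annular stack fails=not, Control pod lost=not, Backup path 2 lost=not → no input occurs → does not occur.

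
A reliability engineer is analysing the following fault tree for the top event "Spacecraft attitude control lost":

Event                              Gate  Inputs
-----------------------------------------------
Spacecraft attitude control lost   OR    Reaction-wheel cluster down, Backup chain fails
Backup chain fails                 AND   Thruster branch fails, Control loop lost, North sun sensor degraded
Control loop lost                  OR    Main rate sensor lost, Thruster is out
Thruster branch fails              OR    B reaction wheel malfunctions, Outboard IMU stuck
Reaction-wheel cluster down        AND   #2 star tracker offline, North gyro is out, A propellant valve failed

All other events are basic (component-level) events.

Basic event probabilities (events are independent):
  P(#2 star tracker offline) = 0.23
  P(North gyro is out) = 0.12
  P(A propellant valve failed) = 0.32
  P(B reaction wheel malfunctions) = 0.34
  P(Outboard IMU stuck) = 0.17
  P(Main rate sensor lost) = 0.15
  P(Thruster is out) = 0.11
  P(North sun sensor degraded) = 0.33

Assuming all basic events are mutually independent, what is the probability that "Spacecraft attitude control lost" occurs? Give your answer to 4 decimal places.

0.0448

P(Reaction-wheel cluster down) [AND] = 0.23 × 0.12 × 0.32 = 0.008832
P(Thruster branch fails) [OR] = 1 − (1−0.34) × (1−0.17) = 0.452200
P(Control loop lost) [OR] = 1 − (1−0.15) × (1−0.11) = 0.243500
P(Backup chain fails) [AND] = 0.452200 × 0.243500 × 0.33 = 0.036337
P(Spacecraft attitude control lost) [OR] = 1 − (1−0.008832) × (1−0.036337) = 0.044848
Rounded to 4 decimal places: P(Spacecraft attitude control lost) ≈ 0.0448.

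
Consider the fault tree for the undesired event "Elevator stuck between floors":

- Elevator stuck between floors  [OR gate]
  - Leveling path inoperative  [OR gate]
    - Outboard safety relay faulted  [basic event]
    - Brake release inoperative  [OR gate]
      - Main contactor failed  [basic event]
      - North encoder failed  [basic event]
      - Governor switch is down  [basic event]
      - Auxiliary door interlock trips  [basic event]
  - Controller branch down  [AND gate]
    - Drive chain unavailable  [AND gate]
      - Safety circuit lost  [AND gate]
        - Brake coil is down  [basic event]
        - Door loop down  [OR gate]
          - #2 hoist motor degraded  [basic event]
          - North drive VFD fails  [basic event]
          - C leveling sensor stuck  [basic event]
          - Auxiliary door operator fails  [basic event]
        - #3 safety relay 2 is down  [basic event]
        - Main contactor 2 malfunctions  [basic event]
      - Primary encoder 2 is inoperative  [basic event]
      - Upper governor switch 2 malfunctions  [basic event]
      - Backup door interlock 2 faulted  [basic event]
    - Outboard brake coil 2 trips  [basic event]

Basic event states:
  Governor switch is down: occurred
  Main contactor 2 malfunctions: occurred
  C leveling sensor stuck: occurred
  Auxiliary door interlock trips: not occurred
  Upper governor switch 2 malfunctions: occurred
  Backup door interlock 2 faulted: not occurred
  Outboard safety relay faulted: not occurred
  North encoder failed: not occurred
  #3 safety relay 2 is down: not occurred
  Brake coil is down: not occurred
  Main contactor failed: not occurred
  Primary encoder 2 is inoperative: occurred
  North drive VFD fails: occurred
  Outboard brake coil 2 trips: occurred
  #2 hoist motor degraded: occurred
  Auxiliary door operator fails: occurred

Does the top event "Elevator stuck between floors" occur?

Yes

Brake release inoperative [OR]: Main contactor failed=not, North encoder failed=not, Governor switch is down=occurs, Auxiliary door interlock trips=not → at least one input occurs → occurs.
Leveling path inoperative [OR]: Outboard safety relay faulted=not, Brake release inoperative=occurs → at least one input occurs → occurs.
Door loop down [OR]: #2 hoist motor degraded=occurs, North drive VFD fails=occurs, C leveling sensor stuck=occurs, Auxiliary door operator fails=occurs → at least one input occurs → occurs.
Safety circuit lost [AND]: Brake coil is down=not, Door loop down=occurs, #3 safety relay 2 is down=not, Main contactor 2 malfunctions=occurs → not all inputs occur → does not occur.
Drive chain unavailable [AND]: Safety circuit lost=not, Primary encoder 2 is inoperative=occurs, Upper governor switch 2 malfunctions=occurs, Backup door interlock 2 faulted=not → not all inputs occur → does not occur.
Controller branch down [AND]: Drive chain unavailable=not, Outboard brake coil 2 trips=occurs → not all inputs occur → does not occur.
Elevator stuck between floors [OR]: Leveling path inoperative=occurs, Controller branch down=not → at least one input occurs → occurs.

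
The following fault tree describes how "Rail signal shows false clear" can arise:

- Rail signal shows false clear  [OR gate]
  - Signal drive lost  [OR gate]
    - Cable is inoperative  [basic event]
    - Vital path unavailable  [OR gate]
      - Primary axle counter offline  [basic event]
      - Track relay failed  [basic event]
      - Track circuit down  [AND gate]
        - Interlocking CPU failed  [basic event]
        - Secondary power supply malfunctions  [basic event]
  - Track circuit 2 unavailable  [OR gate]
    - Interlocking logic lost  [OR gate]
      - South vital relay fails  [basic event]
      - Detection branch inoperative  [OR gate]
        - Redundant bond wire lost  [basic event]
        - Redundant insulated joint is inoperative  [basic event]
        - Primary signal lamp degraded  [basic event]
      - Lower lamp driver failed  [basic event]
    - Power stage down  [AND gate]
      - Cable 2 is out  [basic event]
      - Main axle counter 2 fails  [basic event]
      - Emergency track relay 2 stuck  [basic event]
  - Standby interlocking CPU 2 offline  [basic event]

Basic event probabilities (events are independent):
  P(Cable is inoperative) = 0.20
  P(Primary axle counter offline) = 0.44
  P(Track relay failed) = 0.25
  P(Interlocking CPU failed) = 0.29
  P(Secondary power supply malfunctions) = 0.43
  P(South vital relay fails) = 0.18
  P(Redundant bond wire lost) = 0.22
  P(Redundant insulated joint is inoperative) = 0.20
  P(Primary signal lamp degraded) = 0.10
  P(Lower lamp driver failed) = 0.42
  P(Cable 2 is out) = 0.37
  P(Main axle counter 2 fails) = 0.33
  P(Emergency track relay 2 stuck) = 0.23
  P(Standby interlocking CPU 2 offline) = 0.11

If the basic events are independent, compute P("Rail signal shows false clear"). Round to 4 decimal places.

P(Track circuit down) [AND] = 0.29 × 0.43 = 0.124700
P(Vital path unavailable) [OR] = 1 − (1−0.44) × (1−0.25) × (1−0.124700) = 0.632374
P(Signal drive lost) [OR] = 1 − (1−0.20) × (1−0.632374) = 0.705899
P(Detection branch inoperative) [OR] = 1 − (1−0.22) × (1−0.20) × (1−0.10) = 0.438400
P(Interlocking logic lost) [OR] = 1 − (1−0.18) × (1−0.438400) × (1−0.42) = 0.732903
P(Power stage down) [AND] = 0.37 × 0.33 × 0.23 = 0.028083
P(Track circuit 2 unavailable) [OR] = 1 − (1−0.732903) × (1−0.028083) = 0.740404
P(Rail signal shows false clear) [OR] = 1 − (1−0.705899) × (1−0.740404) × (1−0.11) = 0.932051
Rounded to 4 decimal places: P(Rail signal shows false clear) ≈ 0.9321.

0.9321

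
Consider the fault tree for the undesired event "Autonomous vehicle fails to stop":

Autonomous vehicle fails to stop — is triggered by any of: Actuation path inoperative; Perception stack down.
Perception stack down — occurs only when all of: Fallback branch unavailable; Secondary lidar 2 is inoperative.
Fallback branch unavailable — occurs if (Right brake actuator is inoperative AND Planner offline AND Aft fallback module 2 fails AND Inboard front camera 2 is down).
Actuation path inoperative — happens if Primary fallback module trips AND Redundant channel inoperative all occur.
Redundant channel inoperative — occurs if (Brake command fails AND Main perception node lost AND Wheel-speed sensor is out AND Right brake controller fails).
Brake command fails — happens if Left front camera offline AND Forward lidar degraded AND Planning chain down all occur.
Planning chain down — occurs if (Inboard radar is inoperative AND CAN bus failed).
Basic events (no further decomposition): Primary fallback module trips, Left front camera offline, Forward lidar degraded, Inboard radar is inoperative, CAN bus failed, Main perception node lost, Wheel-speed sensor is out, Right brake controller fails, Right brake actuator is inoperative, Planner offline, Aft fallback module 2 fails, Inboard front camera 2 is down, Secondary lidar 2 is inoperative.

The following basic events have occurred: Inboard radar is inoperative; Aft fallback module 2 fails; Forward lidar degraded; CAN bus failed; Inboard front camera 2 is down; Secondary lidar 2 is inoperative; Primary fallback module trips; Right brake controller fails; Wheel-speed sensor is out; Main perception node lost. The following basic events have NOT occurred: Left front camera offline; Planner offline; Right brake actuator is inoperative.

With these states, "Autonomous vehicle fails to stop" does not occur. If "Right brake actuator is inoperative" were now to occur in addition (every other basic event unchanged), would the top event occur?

Counterfactual: set "Right brake actuator is inoperative" to occurred.
Planning chain down [AND]: Inboard radar is inoperative=occurs, CAN bus failed=occurs → all inputs occur → occurs.
Brake command fails [AND]: Left front camera offline=not, Forward lidar degraded=occurs, Planning chain down=occurs → not all inputs occur → does not occur.
Redundant channel inoperative [AND]: Brake command fails=not, Main perception node lost=occurs, Wheel-speed sensor is out=occurs, Right brake controller fails=occurs → not all inputs occur → does not occur.
Actuation path inoperative [AND]: Primary fallback module trips=occurs, Redundant channel inoperative=not → not all inputs occur → does not occur.
Fallback branch unavailable [AND]: Right brake actuator is inoperative=occurs, Planner offline=not, Aft fallback module 2 fails=occurs, Inboard front camera 2 is down=occurs → not all inputs occur → does not occur.
Perception stack down [AND]: Fallback branch unavailable=not, Secondary lidar 2 is inoperative=occurs → not all inputs occur → does not occur.
Autonomous vehicle fails to stop [OR]: Actuation path inoperative=not, Perception stack down=not → no input occurs → does not occur.

No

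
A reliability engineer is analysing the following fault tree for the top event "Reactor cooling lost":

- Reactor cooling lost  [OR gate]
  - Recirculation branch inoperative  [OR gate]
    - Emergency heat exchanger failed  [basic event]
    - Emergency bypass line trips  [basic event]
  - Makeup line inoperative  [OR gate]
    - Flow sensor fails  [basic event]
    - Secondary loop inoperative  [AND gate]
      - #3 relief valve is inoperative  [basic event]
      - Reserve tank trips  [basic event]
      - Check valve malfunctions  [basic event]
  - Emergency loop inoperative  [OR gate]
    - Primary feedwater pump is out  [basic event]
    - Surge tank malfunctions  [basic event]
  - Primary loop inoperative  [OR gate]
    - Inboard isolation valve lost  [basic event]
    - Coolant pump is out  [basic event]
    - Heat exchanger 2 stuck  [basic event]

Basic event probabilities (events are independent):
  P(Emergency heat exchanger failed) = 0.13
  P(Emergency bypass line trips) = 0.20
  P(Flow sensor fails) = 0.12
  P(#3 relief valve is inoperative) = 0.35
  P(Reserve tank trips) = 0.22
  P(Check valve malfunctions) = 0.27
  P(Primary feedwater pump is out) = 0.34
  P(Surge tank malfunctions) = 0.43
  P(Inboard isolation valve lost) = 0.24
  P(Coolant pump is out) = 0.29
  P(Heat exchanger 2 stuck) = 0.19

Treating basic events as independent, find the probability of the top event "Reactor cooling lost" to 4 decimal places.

P(Recirculation branch inoperative) [OR] = 1 − (1−0.13) × (1−0.20) = 0.304000
P(Secondary loop inoperative) [AND] = 0.35 × 0.22 × 0.27 = 0.020790
P(Makeup line inoperative) [OR] = 1 − (1−0.12) × (1−0.020790) = 0.138295
P(Emergency loop inoperative) [OR] = 1 − (1−0.34) × (1−0.43) = 0.623800
P(Primary loop inoperative) [OR] = 1 − (1−0.24) × (1−0.29) × (1−0.19) = 0.562924
P(Reactor cooling lost) [OR] = 1 − (1−0.304000) × (1−0.138295) × (1−0.623800) × (1−0.562924) = 0.901385
Rounded to 4 decimal places: P(Reactor cooling lost) ≈ 0.9014.

0.9014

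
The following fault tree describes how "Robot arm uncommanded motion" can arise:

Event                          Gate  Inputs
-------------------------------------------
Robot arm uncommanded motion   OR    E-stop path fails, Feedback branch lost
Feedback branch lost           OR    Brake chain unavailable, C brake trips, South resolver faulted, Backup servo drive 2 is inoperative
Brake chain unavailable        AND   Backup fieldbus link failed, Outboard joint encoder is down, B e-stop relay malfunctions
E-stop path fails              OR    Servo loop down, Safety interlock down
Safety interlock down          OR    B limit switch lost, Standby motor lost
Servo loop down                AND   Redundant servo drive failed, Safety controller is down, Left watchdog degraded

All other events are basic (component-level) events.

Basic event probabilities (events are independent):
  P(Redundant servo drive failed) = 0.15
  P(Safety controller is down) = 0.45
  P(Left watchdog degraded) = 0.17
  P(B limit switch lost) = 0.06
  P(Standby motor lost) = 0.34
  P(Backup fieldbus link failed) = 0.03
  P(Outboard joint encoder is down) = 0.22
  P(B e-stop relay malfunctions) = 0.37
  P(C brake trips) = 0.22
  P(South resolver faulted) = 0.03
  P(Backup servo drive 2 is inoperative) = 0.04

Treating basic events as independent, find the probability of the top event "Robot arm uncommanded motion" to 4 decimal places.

0.5556

P(Servo loop down) [AND] = 0.15 × 0.45 × 0.17 = 0.011475
P(Safety interlock down) [OR] = 1 − (1−0.06) × (1−0.34) = 0.379600
P(E-stop path fails) [OR] = 1 − (1−0.011475) × (1−0.379600) = 0.386719
P(Brake chain unavailable) [AND] = 0.03 × 0.22 × 0.37 = 0.002442
P(Feedback branch lost) [OR] = 1 − (1−0.002442) × (1−0.22) × (1−0.03) × (1−0.04) = 0.275438
P(Robot arm uncommanded motion) [OR] = 1 − (1−0.386719) × (1−0.275438) = 0.555640
Rounded to 4 decimal places: P(Robot arm uncommanded motion) ≈ 0.5556.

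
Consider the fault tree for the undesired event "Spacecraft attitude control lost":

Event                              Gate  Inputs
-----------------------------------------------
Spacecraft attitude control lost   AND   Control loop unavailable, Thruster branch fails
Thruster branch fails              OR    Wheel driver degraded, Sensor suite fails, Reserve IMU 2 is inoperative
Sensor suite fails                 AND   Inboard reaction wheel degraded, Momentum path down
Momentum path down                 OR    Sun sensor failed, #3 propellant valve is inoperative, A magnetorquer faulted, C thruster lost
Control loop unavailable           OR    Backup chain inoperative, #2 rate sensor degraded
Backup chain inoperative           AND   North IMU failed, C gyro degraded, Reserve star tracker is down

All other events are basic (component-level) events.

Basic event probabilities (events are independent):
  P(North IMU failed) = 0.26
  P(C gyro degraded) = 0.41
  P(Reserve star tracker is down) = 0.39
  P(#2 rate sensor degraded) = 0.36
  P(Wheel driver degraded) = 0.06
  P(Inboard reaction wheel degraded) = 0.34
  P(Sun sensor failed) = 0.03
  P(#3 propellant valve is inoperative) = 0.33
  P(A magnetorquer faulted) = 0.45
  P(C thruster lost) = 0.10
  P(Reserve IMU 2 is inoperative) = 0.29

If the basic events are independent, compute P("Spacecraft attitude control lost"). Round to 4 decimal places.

P(Backup chain inoperative) [AND] = 0.26 × 0.41 × 0.39 = 0.041574
P(Control loop unavailable) [OR] = 1 − (1−0.041574) × (1−0.36) = 0.386607
P(Momentum path down) [OR] = 1 − (1−0.03) × (1−0.33) × (1−0.45) × (1−0.10) = 0.678300
P(Sensor suite fails) [AND] = 0.34 × 0.678300 = 0.230622
P(Thruster branch fails) [OR] = 1 − (1−0.06) × (1−0.230622) × (1−0.29) = 0.486517
P(Spacecraft attitude control lost) [AND] = 0.386607 × 0.486517 = 0.188091
Rounded to 4 decimal places: P(Spacecraft attitude control lost) ≈ 0.1881.

0.1881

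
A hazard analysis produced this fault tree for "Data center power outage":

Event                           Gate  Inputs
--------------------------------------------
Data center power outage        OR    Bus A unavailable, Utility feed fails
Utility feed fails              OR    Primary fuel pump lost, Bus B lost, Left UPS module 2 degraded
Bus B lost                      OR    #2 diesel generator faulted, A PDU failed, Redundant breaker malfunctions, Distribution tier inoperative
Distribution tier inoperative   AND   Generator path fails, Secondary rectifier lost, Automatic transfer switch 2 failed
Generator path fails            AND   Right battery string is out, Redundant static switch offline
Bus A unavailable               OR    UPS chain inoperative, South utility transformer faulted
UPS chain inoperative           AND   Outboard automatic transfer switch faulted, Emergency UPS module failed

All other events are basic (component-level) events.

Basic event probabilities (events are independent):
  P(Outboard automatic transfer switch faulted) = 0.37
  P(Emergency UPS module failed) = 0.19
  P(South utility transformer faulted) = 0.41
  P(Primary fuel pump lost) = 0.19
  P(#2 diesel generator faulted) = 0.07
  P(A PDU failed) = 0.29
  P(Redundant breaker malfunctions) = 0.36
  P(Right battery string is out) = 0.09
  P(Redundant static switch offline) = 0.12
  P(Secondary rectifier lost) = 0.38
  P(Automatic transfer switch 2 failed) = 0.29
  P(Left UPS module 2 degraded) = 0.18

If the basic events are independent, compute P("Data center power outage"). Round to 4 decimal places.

P(UPS chain inoperative) [AND] = 0.37 × 0.19 = 0.070300
P(Bus A unavailable) [OR] = 1 − (1−0.070300) × (1−0.41) = 0.451477
P(Generator path fails) [AND] = 0.09 × 0.12 = 0.010800
P(Distribution tier inoperative) [AND] = 0.010800 × 0.38 × 0.29 = 0.001190
P(Bus B lost) [OR] = 1 − (1−0.07) × (1−0.29) × (1−0.36) × (1−0.001190) = 0.577911
P(Utility feed fails) [OR] = 1 − (1−0.19) × (1−0.577911) × (1−0.18) = 0.719648
P(Data center power outage) [OR] = 1 − (1−0.451477) × (1−0.719648) = 0.846220
Rounded to 4 decimal places: P(Data center power outage) ≈ 0.8462.

0.8462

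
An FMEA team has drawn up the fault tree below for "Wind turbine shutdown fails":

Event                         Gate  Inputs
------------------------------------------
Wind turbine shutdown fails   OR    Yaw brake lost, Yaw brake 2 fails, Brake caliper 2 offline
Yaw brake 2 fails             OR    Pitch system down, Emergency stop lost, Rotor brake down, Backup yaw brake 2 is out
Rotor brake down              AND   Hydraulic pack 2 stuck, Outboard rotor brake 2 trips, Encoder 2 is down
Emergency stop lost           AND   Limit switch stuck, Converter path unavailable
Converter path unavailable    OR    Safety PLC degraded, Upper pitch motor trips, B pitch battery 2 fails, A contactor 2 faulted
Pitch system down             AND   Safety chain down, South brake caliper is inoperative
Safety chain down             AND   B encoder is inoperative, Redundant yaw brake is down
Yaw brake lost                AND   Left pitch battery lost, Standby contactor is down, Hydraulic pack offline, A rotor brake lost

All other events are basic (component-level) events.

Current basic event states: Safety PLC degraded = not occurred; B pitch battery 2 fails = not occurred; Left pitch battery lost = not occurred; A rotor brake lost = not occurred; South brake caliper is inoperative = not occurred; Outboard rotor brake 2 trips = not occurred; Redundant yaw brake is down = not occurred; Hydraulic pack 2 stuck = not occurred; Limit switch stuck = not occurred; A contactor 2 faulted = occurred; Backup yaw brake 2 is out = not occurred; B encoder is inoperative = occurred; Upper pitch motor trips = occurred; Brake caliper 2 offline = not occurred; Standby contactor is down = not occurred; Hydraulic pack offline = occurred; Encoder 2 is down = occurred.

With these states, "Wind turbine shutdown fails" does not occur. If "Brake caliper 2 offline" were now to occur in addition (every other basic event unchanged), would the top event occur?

Yes

Counterfactual: set "Brake caliper 2 offline" to occurred.
Yaw brake lost [AND]: Left pitch battery lost=not, Standby contactor is down=not, Hydraulic pack offline=occurs, A rotor brake lost=not → not all inputs occur → does not occur.
Safety chain down [AND]: B encoder is inoperative=occurs, Redundant yaw brake is down=not → not all inputs occur → does not occur.
Pitch system down [AND]: Safety chain down=not, South brake caliper is inoperative=not → not all inputs occur → does not occur.
Converter path unavailable [OR]: Safety PLC degraded=not, Upper pitch motor trips=occurs, B pitch battery 2 fails=not, A contactor 2 faulted=occurs → at least one input occurs → occurs.
Emergency stop lost [AND]: Limit switch stuck=not, Converter path unavailable=occurs → not all inputs occur → does not occur.
Rotor brake down [AND]: Hydraulic pack 2 stuck=not, Outboard rotor brake 2 trips=not, Encoder 2 is down=occurs → not all inputs occur → does not occur.
Yaw brake 2 fails [OR]: Pitch system down=not, Emergency stop lost=not, Rotor brake down=not, Backup yaw brake 2 is out=not → no input occurs → does not occur.
Wind turbine shutdown fails [OR]: Yaw brake lost=not, Yaw brake 2 fails=not, Brake caliper 2 offline=occurs → at least one input occurs → occurs.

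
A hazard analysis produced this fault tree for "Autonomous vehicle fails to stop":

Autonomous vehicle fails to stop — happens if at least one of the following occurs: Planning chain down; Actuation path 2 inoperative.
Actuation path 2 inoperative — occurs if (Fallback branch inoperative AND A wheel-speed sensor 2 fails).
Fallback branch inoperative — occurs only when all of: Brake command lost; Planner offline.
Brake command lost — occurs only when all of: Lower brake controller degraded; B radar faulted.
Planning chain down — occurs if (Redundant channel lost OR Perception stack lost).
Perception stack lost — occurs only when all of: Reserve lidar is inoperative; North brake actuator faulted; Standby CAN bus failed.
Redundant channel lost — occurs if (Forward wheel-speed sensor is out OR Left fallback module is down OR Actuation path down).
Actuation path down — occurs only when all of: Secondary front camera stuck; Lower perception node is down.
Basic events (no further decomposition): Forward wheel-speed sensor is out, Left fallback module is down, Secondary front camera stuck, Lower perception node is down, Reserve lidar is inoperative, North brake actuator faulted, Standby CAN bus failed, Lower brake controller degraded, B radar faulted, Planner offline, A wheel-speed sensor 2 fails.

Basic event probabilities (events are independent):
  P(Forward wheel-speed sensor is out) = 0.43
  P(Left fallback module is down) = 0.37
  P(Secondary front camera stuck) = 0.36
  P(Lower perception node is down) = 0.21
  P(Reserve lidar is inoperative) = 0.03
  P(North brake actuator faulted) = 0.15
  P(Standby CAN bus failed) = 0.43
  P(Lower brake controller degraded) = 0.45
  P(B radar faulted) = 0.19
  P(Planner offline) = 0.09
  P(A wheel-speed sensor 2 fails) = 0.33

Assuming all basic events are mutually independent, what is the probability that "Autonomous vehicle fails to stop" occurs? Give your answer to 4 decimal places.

P(Actuation path down) [AND] = 0.36 × 0.21 = 0.075600
P(Redundant channel lost) [OR] = 1 − (1−0.43) × (1−0.37) × (1−0.075600) = 0.668048
P(Perception stack lost) [AND] = 0.03 × 0.15 × 0.43 = 0.001935
P(Planning chain down) [OR] = 1 − (1−0.668048) × (1−0.001935) = 0.668690
P(Brake command lost) [AND] = 0.45 × 0.19 = 0.085500
P(Fallback branch inoperative) [AND] = 0.085500 × 0.09 = 0.007695
P(Actuation path 2 inoperative) [AND] = 0.007695 × 0.33 = 0.002539
P(Autonomous vehicle fails to stop) [OR] = 1 − (1−0.668690) × (1−0.002539) = 0.669531
Rounded to 4 decimal places: P(Autonomous vehicle fails to stop) ≈ 0.6695.

0.6695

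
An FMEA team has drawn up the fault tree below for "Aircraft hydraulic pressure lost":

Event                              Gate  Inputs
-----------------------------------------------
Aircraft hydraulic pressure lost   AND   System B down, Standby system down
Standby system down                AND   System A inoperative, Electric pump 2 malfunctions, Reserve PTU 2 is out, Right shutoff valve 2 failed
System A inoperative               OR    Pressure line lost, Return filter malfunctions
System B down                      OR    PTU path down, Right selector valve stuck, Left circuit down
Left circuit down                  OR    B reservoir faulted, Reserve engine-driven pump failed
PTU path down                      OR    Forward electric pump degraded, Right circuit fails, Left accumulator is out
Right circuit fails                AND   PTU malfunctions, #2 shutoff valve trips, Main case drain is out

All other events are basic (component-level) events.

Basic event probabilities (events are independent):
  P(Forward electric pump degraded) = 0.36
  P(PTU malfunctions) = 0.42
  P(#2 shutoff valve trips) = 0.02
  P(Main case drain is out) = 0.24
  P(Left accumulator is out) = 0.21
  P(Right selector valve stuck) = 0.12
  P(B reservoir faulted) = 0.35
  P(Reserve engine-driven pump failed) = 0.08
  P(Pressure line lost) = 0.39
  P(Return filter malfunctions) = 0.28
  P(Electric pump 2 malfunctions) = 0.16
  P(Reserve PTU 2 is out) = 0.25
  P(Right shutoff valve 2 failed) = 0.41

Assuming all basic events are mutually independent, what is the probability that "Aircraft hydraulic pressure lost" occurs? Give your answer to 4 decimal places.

0.0068

P(Right circuit fails) [AND] = 0.42 × 0.02 × 0.24 = 0.002016
P(PTU path down) [OR] = 1 − (1−0.36) × (1−0.002016) × (1−0.21) = 0.495419
P(Left circuit down) [OR] = 1 − (1−0.35) × (1−0.08) = 0.402000
P(System B down) [OR] = 1 − (1−0.495419) × (1−0.12) × (1−0.402000) = 0.734469
P(System A inoperative) [OR] = 1 − (1−0.39) × (1−0.28) = 0.560800
P(Standby system down) [AND] = 0.560800 × 0.16 × 0.25 × 0.41 = 0.009197
P(Aircraft hydraulic pressure lost) [AND] = 0.734469 × 0.009197 = 0.006755
Rounded to 4 decimal places: P(Aircraft hydraulic pressure lost) ≈ 0.0068.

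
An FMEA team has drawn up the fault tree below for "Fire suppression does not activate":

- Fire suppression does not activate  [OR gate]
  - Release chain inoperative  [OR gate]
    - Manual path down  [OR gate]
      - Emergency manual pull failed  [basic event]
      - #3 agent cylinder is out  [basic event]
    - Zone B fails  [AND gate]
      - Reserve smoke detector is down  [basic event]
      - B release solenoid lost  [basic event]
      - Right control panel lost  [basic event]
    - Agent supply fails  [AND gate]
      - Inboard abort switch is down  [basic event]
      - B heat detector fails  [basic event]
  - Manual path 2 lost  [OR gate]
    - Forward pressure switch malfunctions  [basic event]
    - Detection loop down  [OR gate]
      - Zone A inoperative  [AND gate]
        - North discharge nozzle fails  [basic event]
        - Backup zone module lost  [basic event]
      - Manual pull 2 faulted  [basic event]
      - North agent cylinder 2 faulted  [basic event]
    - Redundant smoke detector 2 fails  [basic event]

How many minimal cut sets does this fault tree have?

9

Manual path down [OR]: union of children's cut sets → 2 cut set(s).
Zone B fails [AND]: one cut set from each child combined → 1 × 1 × 1 = 1 cut set(s).
Agent supply fails [AND]: one cut set from each child combined → 1 × 1 = 1 cut set(s).
Release chain inoperative [OR]: union of children's cut sets → 4 cut set(s).
Zone A inoperative [AND]: one cut set from each child combined → 1 × 1 = 1 cut set(s).
Detection loop down [OR]: union of children's cut sets → 3 cut set(s).
Manual path 2 lost [OR]: union of children's cut sets → 5 cut set(s).
Fire suppression does not activate [OR]: union of children's cut sets → 9 cut set(s).
Minimal cut sets: {Emergency manual pull failed}; {#3 agent cylinder is out}; {B release solenoid lost, Reserve smoke detector is down, Right control panel lost}; {B heat detector fails, Inboard abort switch is down}; {Forward pressure switch malfunctions}; {Backup zone module lost, North discharge nozzle fails}; {Manual pull 2 faulted}; {North agent cylinder 2 faulted}; {Redundant smoke detector 2 fails}.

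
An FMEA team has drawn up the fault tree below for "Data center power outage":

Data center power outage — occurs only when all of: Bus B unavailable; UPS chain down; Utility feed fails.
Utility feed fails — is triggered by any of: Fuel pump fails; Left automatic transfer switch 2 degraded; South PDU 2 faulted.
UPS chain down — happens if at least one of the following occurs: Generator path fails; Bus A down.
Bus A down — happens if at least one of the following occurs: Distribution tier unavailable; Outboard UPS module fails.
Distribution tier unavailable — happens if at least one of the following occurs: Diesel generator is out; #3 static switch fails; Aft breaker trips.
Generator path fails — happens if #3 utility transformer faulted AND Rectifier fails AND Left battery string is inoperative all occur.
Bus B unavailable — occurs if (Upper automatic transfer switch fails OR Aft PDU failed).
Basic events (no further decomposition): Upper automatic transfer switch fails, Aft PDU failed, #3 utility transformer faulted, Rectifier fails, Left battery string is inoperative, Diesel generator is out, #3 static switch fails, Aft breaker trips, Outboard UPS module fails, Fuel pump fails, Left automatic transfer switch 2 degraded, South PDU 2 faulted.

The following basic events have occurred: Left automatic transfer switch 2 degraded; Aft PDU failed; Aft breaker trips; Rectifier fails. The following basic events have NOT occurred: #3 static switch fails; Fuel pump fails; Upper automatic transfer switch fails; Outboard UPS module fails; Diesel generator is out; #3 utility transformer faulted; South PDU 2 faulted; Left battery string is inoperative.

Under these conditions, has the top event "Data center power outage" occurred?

Yes

Bus B unavailable [OR]: Upper automatic transfer switch fails=not, Aft PDU failed=occurs → at least one input occurs → occurs.
Generator path fails [AND]: #3 utility transformer faulted=not, Rectifier fails=occurs, Left battery string is inoperative=not → not all inputs occur → does not occur.
Distribution tier unavailable [OR]: Diesel generator is out=not, #3 static switch fails=not, Aft breaker trips=occurs → at least one input occurs → occurs.
Bus A down [OR]: Distribution tier unavailable=occurs, Outboard UPS module fails=not → at least one input occurs → occurs.
UPS chain down [OR]: Generator path fails=not, Bus A down=occurs → at least one input occurs → occurs.
Utility feed fails [OR]: Fuel pump fails=not, Left automatic transfer switch 2 degraded=occurs, South PDU 2 faulted=not → at least one input occurs → occurs.
Data center power outage [AND]: Bus B unavailable=occurs, UPS chain down=occurs, Utility feed fails=occurs → all inputs occur → occurs.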